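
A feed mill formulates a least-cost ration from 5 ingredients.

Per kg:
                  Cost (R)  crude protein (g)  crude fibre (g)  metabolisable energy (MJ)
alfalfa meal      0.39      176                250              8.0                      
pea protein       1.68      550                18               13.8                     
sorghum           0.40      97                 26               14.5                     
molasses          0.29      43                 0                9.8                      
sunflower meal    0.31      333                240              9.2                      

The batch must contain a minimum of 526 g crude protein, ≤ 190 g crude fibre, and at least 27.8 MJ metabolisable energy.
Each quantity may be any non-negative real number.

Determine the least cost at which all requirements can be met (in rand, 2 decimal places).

R1.28

Let x1 = kg of alfalfa meal, x2 = kg of pea protein, x3 = kg of sorghum, x4 = kg of molasses, x5 = kg of sunflower meal.
min 0.39x1 + 1.68x2 + 0.4x3 + 0.29x4 + 0.31x5 with:
  176x1 + 550x2 + 97x3 + 43x4 + 333x5 ≥ 526   (crude protein)
  250x1 + 18x2 + 26x3 + 240x5 ≤ 190   (crude fibre)
  8x1 + 13.8x2 + 14.5x3 + 9.8x4 + 9.2x5 ≥ 27.8   (metabolisable energy)
  x1, x2, x3, x4, x5 ≥ 0.
At the optimum only pea protein, sorghum, sunflower meal are positive (alfalfa meal, molasses = 0). Binding constraints: crude protein, crude fibre, metabolisable energy.
Optimal quantities: pea protein = 0.3645 kg, sorghum = 1.166 kg, sunflower meal = 0.6381 kg.
Cost = 1.68·0.3645 + 0.4·1.166 + 0.31·0.6381 = 1.2766.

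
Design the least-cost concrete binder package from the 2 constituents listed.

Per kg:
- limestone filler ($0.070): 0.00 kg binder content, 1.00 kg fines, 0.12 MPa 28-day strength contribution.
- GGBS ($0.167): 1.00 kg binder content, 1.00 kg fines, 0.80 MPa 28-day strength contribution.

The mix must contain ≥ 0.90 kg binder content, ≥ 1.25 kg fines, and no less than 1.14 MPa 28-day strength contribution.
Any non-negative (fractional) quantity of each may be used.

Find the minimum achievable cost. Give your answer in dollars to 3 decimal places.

$0.238

Treat it as an LP. Let x1 = kg of limestone filler, x2 = kg of GGBS.
min 0.07x1 + 0.167x2 subject to:
  1x2 ≥ 0.9   (binder content)
  1x1 + 1x2 ≥ 1.25   (fines)
  0.12x1 + 0.8x2 ≥ 1.14   (28-day strength contribution)
  x1, x2 ≥ 0.
The cheapest feasible vertex uses only GGBS; limestone filler is not used. Binding constraint: 28-day strength contribution.
Solving gives x2 = 1.425.
Hence cost = 0.167·1.425 = $0.23798.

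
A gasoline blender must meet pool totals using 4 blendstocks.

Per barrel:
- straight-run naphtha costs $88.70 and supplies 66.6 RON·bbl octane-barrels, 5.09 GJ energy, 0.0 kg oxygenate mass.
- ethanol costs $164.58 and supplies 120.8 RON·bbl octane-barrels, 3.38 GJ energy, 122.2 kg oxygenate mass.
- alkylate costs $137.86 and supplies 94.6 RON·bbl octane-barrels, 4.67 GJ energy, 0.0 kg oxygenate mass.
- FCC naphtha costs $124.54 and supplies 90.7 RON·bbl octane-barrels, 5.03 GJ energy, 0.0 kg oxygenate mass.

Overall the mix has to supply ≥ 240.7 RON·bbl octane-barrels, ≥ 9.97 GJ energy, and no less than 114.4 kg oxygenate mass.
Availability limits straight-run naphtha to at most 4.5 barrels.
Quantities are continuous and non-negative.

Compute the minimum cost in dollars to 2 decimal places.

Treat it as an LP. Let x1 = barrels of straight-run naphtha, x2 = barrels of ethanol, x3 = barrels of alkylate, x4 = barrels of FCC naphtha.
Minimise 88.7x1 + 164.58x2 + 137.86x3 + 124.54x4 with:
  66.6x1 + 120.8x2 + 94.6x3 + 90.7x4 ≥ 240.7   (octane-barrels)
  5.09x1 + 3.38x2 + 4.67x3 + 5.03x4 ≥ 9.97   (energy)
  122.2x2 ≥ 114.4   (oxygenate mass)
  x1 ≤ 4.5
  x1, x2, x3, x4 ≥ 0.
The cheapest feasible vertex uses only straight-run naphtha, ethanol; alkylate, FCC naphtha are not used. Binding constraints: octane-barrels and oxygenate mass.
That vertex is x1 = 1.916, x2 = 0.9362.
Cost = 88.7·1.916 + 164.58·0.9362 = 324.0290.

$324.03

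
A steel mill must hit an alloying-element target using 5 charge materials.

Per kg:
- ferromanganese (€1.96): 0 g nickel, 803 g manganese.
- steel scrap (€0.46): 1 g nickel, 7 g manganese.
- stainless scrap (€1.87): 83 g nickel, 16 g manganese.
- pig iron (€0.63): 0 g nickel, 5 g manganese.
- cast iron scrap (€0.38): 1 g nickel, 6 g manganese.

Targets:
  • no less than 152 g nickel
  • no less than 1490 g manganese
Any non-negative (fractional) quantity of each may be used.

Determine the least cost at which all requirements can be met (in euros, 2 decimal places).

€6.99

Treat it as an LP. Let x1 = kg of ferromanganese, x2 = kg of steel scrap, x3 = kg of stainless scrap, x4 = kg of pig iron, x5 = kg of cast iron scrap.
Minimize 1.96x1 + 0.46x2 + 1.87x3 + 0.63x4 + 0.38x5 with:
  1x2 + 83x3 + 1x5 ≥ 152   (nickel)
  803x1 + 7x2 + 16x3 + 5x4 + 6x5 ≥ 1490   (manganese)
  x1, x2, x3, x4, x5 ≥ 0.
The cheapest feasible vertex uses only ferromanganese, stainless scrap; steel scrap, pig iron, cast iron scrap are not used. Binding constraints: nickel and manganese.
Optimal quantities: ferromanganese = 1.819 kg, stainless scrap = 1.831 kg.
Objective = 1.96·1.819 + 1.87·1.831 = 6.9892.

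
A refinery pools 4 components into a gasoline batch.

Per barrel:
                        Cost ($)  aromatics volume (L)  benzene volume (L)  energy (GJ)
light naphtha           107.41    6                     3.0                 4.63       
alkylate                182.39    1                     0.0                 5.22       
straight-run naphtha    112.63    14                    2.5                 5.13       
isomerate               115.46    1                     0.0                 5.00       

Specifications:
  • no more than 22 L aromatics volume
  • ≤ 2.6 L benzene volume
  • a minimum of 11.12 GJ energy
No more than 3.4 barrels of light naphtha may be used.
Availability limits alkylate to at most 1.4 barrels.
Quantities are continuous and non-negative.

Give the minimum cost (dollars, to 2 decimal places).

$250.72

Let x1 = barrels of light naphtha, x2 = barrels of alkylate, x3 = barrels of straight-run naphtha, x4 = barrels of isomerate.
Minimise 107.41x1 + 182.39x2 + 112.63x3 + 115.46x4 subject to:
  6x1 + 1x2 + 14x3 + 1x4 ≤ 22   (aromatics volume)
  3x1 + 2.5x3 ≤ 2.6   (benzene volume)
  4.63x1 + 5.22x2 + 5.13x3 + 5x4 ≥ 11.12   (energy)
  x1 ≤ 3.4
  x2 ≤ 1.4
  x1, x2, x3, x4 ≥ 0.
The optimal basis is {straight-run naphtha, isomerate}; light naphtha, alkylate drop out. The benzene volume and energy requirements are met with equality.
That vertex is x3 = 1.04, x4 = 1.157.
Objective = 112.63·1.04 + 115.46·1.157 = 250.7224.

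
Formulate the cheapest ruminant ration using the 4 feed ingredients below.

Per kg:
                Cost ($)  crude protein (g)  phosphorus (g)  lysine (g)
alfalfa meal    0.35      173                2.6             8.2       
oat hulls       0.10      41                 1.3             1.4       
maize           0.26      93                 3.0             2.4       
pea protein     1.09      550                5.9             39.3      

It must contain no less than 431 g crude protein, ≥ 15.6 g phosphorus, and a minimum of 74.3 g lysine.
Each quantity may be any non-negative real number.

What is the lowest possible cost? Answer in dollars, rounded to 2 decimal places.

Let x1 = kg of alfalfa meal, x2 = kg of oat hulls, x3 = kg of maize, x4 = kg of pea protein.
Minimise 0.35x1 + 0.1x2 + 0.26x3 + 1.09x4 with:
  173x1 + 41x2 + 93x3 + 550x4 ≥ 431   (crude protein)
  2.6x1 + 1.3x2 + 3x3 + 5.9x4 ≥ 15.6   (phosphorus)
  8.2x1 + 1.4x2 + 2.4x3 + 39.3x4 ≥ 74.3   (lysine)
  x1, x2, x3, x4 ≥ 0.
The minimum-cost mix takes nothing from alfalfa meal, maize — only oat hulls, pea protein. There the phosphorus and lysine constraints are tight.
Solving gives x2 = 4.079, x4 = 1.745.
Total cost: 0.1·4.079 + 1.09·1.745 = 2.3100.

$2.31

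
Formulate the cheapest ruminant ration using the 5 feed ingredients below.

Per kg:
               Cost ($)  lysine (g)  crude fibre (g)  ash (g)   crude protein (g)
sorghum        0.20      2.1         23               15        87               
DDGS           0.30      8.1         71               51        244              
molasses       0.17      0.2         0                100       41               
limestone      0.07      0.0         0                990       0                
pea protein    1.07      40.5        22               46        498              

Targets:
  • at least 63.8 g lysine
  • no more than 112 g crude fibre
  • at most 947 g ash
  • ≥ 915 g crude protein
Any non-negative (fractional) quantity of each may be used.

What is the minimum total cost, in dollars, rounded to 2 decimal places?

Treat it as an LP. Let x1 = kg of sorghum, x2 = kg of DDGS, x3 = kg of molasses, x4 = kg of limestone, x5 = kg of pea protein.
min 0.2x1 + 0.3x2 + 0.17x3 + 0.07x4 + 1.07x5 s.t.:
  2.1x1 + 8.1x2 + 0.2x3 + 40.5x5 ≥ 63.8   (lysine)
  23x1 + 71x2 + 22x5 ≤ 112   (crude fibre)
  15x1 + 51x2 + 100x3 + 990x4 + 46x5 ≤ 947   (ash)
  87x1 + 244x2 + 41x3 + 498x5 ≥ 915   (crude protein)
  x1, x2, x3, x4, x5 ≥ 0.
The minimum-cost mix takes nothing from sorghum, molasses, limestone — only DDGS, pea protein. There the lysine and crude protein constraints are tight.
Solving gives x2 = 0.9037, x5 = 1.395.
Hence cost = 0.3·0.9037 + 1.07·1.395 = $1.7638.

$1.76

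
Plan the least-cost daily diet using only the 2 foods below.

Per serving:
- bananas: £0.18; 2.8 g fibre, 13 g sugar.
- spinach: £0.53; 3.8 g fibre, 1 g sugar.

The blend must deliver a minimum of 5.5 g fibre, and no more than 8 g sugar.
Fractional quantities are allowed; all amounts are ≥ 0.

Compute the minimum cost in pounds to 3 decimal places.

£0.655

Let x1 = servings of bananas, x2 = servings of spinach.
Minimize 0.18x1 + 0.53x2 with:
  2.8x1 + 3.8x2 ≥ 5.5   (fibre)
  13x1 + 1x2 ≤ 8   (sugar)
  x1, x2 ≥ 0.
Both inputs are positive at the optimum. There the fibre and sugar constraints are tight.
Optimal quantities: bananas = 0.5343 servings, spinach = 1.054 servings.
Objective = 0.18·0.5343 + 0.53·1.054 = 0.65479.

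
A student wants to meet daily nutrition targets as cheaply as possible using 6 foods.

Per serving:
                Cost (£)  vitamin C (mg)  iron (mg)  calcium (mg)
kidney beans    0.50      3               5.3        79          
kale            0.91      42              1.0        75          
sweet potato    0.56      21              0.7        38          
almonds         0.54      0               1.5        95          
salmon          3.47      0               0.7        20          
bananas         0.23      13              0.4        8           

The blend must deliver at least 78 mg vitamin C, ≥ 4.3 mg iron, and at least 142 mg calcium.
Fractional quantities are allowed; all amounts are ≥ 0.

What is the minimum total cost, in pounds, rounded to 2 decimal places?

This is a linear program. Let x1 = servings of kidney beans, x2 = servings of kale, x3 = servings of sweet potato, x4 = servings of almonds, x5 = servings of salmon, x6 = servings of bananas.
Minimize 0.5x1 + 0.91x2 + 0.56x3 + 0.54x4 + 3.47x5 + 0.23x6 subject to:
  3x1 + 42x2 + 21x3 + 13x6 ≥ 78   (vitamin C)
  5.3x1 + 1x2 + 0.7x3 + 1.5x4 + 0.7x5 + 0.4x6 ≥ 4.3   (iron)
  79x1 + 75x2 + 38x3 + 95x4 + 20x5 + 8x6 ≥ 142   (calcium)
  x1, x2, x3, x4, x5, x6 ≥ 0.
The minimum-cost mix takes nothing from sweet potato, almonds, salmon — only kidney beans, kale, bananas. Binding constraints: vitamin C, iron, calcium.
That vertex is x1 = 0.434, x2 = 1.231, x6 = 1.922.
Hence cost = 0.5·0.434 + 0.91·1.231 + 0.23·1.922 = £1.7793.

£1.78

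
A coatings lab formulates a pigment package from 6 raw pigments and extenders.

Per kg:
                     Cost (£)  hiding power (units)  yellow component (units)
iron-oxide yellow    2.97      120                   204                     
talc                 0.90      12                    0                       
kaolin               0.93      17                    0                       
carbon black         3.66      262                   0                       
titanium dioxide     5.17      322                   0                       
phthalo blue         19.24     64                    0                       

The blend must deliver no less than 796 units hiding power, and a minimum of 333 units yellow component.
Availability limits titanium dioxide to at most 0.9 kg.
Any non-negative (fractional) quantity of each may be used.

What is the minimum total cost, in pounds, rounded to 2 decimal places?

£13.23

Let x1 = kg of iron-oxide yellow, x2 = kg of talc, x3 = kg of kaolin, x4 = kg of carbon black, x5 = kg of titanium dioxide, x6 = kg of phthalo blue.
min 2.97x1 + 0.9x2 + 0.93x3 + 3.66x4 + 5.17x5 + 19.24x6 subject to:
  120x1 + 12x2 + 17x3 + 262x4 + 322x5 + 64x6 ≥ 796   (hiding power)
  204x1 ≥ 333   (yellow component)
  x5 ≤ 0.9
  x1, x2, x3, x4, x5, x6 ≥ 0.
The cheapest feasible vertex uses only iron-oxide yellow, carbon black; talc, kaolin, titanium dioxide, phthalo blue are not used. There the hiding power and yellow component constraints are tight.
So iron-oxide yellow = 1.632 kg, carbon black = 2.291 kg.
Total cost: 2.97·1.632 + 3.66·2.291 = 13.2321.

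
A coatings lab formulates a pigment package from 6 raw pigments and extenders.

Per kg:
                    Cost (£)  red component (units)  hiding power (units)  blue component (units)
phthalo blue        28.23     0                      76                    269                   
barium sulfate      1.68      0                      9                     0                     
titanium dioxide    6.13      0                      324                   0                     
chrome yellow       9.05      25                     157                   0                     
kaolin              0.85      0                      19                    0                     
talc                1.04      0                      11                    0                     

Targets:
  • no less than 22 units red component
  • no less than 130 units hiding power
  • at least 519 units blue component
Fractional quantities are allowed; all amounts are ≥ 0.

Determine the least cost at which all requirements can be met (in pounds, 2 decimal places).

£62.43

Set it up as a linear program. Let x1 = kg of phthalo blue, x2 = kg of barium sulfate, x3 = kg of titanium dioxide, x4 = kg of chrome yellow, x5 = kg of kaolin, x6 = kg of talc.
Minimize 28.23x1 + 1.68x2 + 6.13x3 + 9.05x4 + 0.85x5 + 1.04x6 subject to:
  25x4 ≥ 22   (red component)
  76x1 + 9x2 + 324x3 + 157x4 + 19x5 + 11x6 ≥ 130   (hiding power)
  269x1 ≥ 519   (blue component)
  x1, x2, x3, x4, x5, x6 ≥ 0.
At the optimum only phthalo blue, chrome yellow are positive (barium sulfate, titanium dioxide, kaolin, talc = 0). There the red component and blue component constraints are tight.
So phthalo blue = 1.9294 kg, chrome yellow = 0.88 kg.
Total cost: 28.23·1.9294 + 9.05·0.88 = 62.4310.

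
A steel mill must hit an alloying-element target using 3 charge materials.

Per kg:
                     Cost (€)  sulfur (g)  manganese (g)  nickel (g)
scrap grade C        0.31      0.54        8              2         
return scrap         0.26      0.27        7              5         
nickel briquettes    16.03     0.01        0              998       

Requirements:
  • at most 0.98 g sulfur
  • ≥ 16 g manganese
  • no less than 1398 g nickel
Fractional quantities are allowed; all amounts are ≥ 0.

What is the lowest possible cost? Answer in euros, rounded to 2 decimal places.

€22.87

Set it up as a linear program. Let x1 = kg of scrap grade C, x2 = kg of return scrap, x3 = kg of nickel briquettes.
Minimise 0.31x1 + 0.26x2 + 16.03x3 subject to:
  0.54x1 + 0.27x2 + 0.01x3 ≤ 0.98   (sulfur)
  8x1 + 7x2 ≥ 16   (manganese)
  2x1 + 5x2 + 998x3 ≥ 1398   (nickel)
  x1, x2, x3 ≥ 0.
At the optimum only return scrap, nickel briquettes are positive (scrap grade C = 0). Binding constraints: manganese and nickel.
That vertex is x2 = 2.2857, x3 = 1.3894.
Objective = 0.26·2.2857 + 16.03·1.3894 = 22.8664.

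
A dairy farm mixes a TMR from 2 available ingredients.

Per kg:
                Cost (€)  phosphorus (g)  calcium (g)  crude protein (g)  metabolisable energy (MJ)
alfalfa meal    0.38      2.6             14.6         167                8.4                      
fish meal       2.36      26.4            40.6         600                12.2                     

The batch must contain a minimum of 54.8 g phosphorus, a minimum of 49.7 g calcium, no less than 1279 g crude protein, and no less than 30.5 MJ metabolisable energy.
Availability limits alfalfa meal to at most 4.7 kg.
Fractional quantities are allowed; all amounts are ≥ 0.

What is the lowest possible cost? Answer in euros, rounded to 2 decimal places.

Set it up as a linear program. Let x1 = kg of alfalfa meal, x2 = kg of fish meal.
Minimize 0.38x1 + 2.36x2 subject to:
  2.6x1 + 26.4x2 ≥ 54.8   (phosphorus)
  14.6x1 + 40.6x2 ≥ 49.7   (calcium)
  167x1 + 600x2 ≥ 1279   (crude protein)
  8.4x1 + 12.2x2 ≥ 30.5   (metabolisable energy)
  x1 ≤ 4.7
  x1, x2 ≥ 0.
Both inputs are positive at the optimum. Binding constraints: phosphorus and metabolisable energy.
So alfalfa meal = 0.71901 kg, fish meal = 2.0049 kg.
Total cost: 0.38·0.71901 + 2.36·2.0049 = 5.0048.

€5.00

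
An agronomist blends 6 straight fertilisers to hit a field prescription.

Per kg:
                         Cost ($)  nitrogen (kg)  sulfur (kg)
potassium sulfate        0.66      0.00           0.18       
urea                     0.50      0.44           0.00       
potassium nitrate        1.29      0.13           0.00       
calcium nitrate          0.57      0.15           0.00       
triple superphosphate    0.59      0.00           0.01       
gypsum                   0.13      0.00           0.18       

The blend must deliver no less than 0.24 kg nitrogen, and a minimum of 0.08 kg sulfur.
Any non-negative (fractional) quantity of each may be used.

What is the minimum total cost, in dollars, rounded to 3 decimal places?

Treat it as an LP. Let x1 = kg of potassium sulfate, x2 = kg of urea, x3 = kg of potassium nitrate, x4 = kg of calcium nitrate, x5 = kg of triple superphosphate, x6 = kg of gypsum.
Minimise 0.66x1 + 0.5x2 + 1.29x3 + 0.57x4 + 0.59x5 + 0.13x6 with:
  0.44x2 + 0.13x3 + 0.15x4 ≥ 0.24   (nitrogen)
  0.18x1 + 0.01x5 + 0.18x6 ≥ 0.08   (sulfur)
  x1, x2, x3, x4, x5, x6 ≥ 0.
The cheapest feasible vertex uses only urea, gypsum; potassium sulfate, potassium nitrate, calcium nitrate, triple superphosphate are not used. Binding constraints: nitrogen and sulfur.
So urea = 0.5455 kg, gypsum = 0.4444 kg.
Total cost: 0.5·0.5455 + 0.13·0.4444 = 0.33052.

$0.331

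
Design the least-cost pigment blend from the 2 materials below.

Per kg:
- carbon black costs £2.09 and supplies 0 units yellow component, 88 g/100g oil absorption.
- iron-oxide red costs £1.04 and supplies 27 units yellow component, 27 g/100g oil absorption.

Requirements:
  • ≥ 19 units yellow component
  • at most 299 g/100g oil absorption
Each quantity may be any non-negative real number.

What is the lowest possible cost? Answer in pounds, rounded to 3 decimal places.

Let x1 = kg of carbon black, x2 = kg of iron-oxide red.
min 2.09x1 + 1.04x2 with:
  27x2 ≥ 19   (yellow component)
  88x1 + 27x2 ≤ 299   (oil absorption)
  x1, x2 ≥ 0.
At the optimum only iron-oxide red is positive (carbon black = 0). The yellow component requirement is met with equality.
Optimal quantities: iron-oxide red = 0.7037 kg.
Total cost: 1.04·0.7037 = 0.73185.

£0.732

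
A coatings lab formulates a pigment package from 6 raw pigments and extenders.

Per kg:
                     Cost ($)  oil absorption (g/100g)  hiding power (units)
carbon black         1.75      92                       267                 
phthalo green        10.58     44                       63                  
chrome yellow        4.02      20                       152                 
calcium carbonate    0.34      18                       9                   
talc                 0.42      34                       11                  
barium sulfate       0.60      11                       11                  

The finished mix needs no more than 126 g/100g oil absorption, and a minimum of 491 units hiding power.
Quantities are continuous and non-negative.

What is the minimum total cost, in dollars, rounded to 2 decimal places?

$7.25

This is a linear program. Let x1 = kg of carbon black, x2 = kg of phthalo green, x3 = kg of chrome yellow, x4 = kg of calcium carbonate, x5 = kg of talc, x6 = kg of barium sulfate.
Minimise 1.75x1 + 10.58x2 + 4.02x3 + 0.34x4 + 0.42x5 + 0.6x6 subject to:
  92x1 + 44x2 + 20x3 + 18x4 + 34x5 + 11x6 ≤ 126   (oil absorption)
  267x1 + 63x2 + 152x3 + 9x4 + 11x5 + 11x6 ≥ 491   (hiding power)
  x1, x2, x3, x4, x5, x6 ≥ 0.
The minimum-cost mix takes nothing from phthalo green, calcium carbonate, talc, barium sulfate — only carbon black, chrome yellow. Binding constraints: oil absorption and hiding power.
Optimal quantities: carbon black = 1.08 kg, chrome yellow = 1.334 kg.
Total cost: 1.75·1.08 + 4.02·1.334 = 7.2527.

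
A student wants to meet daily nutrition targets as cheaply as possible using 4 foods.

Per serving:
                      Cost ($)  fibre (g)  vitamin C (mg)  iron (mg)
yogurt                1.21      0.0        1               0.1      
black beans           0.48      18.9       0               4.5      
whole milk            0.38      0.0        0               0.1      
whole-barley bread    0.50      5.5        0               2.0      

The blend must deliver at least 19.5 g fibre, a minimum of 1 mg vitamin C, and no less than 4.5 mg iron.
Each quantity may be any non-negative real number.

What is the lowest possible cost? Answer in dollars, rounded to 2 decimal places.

$1.71

Let x1 = servings of yogurt, x2 = servings of black beans, x3 = servings of whole milk, x4 = servings of whole-barley bread.
Minimise 1.21x1 + 0.48x2 + 0.38x3 + 0.5x4 subject to:
  18.9x2 + 5.5x4 ≥ 19.5   (fibre)
  1x1 ≥ 1   (vitamin C)
  0.1x1 + 4.5x2 + 0.1x3 + 2x4 ≥ 4.5   (iron)
  x1, x2, x3, x4 ≥ 0.
The minimum-cost mix takes nothing from whole milk, whole-barley bread — only yogurt, black beans. There the fibre and vitamin C constraints are tight.
That vertex is x1 = 1, x2 = 1.032.
Hence cost = 1.21·1 + 0.48·1.032 = $1.7054.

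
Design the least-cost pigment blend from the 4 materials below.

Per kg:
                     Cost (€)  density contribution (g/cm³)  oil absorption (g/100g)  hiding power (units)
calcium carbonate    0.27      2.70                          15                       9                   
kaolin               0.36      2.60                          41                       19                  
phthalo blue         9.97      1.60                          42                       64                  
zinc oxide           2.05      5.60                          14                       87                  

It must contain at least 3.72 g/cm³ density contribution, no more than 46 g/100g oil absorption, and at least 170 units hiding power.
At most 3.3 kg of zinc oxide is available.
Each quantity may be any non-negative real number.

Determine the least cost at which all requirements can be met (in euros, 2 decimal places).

This is a linear program. Let x1 = kg of calcium carbonate, x2 = kg of kaolin, x3 = kg of phthalo blue, x4 = kg of zinc oxide.
Minimize 0.27x1 + 0.36x2 + 9.97x3 + 2.05x4 subject to:
  2.7x1 + 2.6x2 + 1.6x3 + 5.6x4 ≥ 3.72   (density contribution)
  15x1 + 41x2 + 42x3 + 14x4 ≤ 46   (oil absorption)
  9x1 + 19x2 + 64x3 + 87x4 ≥ 170   (hiding power)
  x4 ≤ 3.3
  x1, x2, x3, x4 ≥ 0.
At the optimum only kaolin, zinc oxide are positive (calcium carbonate, phthalo blue = 0). The oil absorption and hiding power requirements are met with equality.
Optimal quantities: kaolin = 0.4914 kg, zinc oxide = 1.847 kg.
Total cost: 0.36·0.4914 + 2.05·1.847 = 3.9633.

€3.96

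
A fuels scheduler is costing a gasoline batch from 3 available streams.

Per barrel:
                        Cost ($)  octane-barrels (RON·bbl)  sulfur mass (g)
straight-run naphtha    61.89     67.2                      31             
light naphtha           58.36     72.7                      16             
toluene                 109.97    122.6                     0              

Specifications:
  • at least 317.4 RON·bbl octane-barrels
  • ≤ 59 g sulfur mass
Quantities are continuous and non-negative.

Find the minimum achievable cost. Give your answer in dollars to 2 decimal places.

$259.44

Let x1 = barrels of straight-run naphtha, x2 = barrels of light naphtha, x3 = barrels of toluene.
Minimise 61.89x1 + 58.36x2 + 109.97x3 s.t.:
  67.2x1 + 72.7x2 + 122.6x3 ≥ 317.4   (octane-barrels)
  31x1 + 16x2 ≤ 59   (sulfur mass)
  x1, x2, x3 ≥ 0.
The minimum-cost mix takes nothing from straight-run naphtha — only light naphtha, toluene. Binding constraints: octane-barrels and sulfur mass.
That vertex is x2 = 3.6875, x3 = 0.40227.
Cost = 58.36·3.6875 + 109.97·0.40227 = 259.4401.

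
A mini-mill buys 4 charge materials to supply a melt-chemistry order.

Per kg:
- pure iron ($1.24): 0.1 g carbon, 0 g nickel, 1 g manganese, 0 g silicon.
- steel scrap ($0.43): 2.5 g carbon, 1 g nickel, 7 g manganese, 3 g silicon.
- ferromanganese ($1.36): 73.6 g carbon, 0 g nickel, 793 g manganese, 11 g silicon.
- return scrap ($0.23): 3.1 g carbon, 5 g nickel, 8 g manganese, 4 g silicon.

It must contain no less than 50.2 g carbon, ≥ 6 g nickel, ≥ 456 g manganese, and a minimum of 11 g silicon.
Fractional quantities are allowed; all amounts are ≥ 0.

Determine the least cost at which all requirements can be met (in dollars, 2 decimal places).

$1.13

Let x1 = kg of pure iron, x2 = kg of steel scrap, x3 = kg of ferromanganese, x4 = kg of return scrap.
min 1.24x1 + 0.43x2 + 1.36x3 + 0.23x4 with:
  0.1x1 + 2.5x2 + 73.6x3 + 3.1x4 ≥ 50.2   (carbon)
  1x2 + 5x4 ≥ 6   (nickel)
  1x1 + 7x2 + 793x3 + 8x4 ≥ 456   (manganese)
  3x2 + 11x3 + 4x4 ≥ 11   (silicon)
  x1, x2, x3, x4 ≥ 0.
At the optimum only ferromanganese, return scrap are positive (pure iron, steel scrap = 0). Binding constraints: carbon and nickel.
Optimal quantities: ferromanganese = 0.6315 kg, return scrap = 1.2 kg.
Cost = 1.36·0.6315 + 0.23·1.2 = 1.1348.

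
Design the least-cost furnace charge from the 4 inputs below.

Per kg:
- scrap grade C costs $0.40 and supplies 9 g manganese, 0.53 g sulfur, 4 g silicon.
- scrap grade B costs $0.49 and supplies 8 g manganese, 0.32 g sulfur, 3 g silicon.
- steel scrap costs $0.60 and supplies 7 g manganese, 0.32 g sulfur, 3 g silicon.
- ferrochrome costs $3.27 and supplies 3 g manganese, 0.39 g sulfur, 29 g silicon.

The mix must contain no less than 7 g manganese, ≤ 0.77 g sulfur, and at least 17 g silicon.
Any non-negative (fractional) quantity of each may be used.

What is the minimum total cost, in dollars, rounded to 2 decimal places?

Treat it as an LP. Let x1 = kg of scrap grade C, x2 = kg of scrap grade B, x3 = kg of steel scrap, x4 = kg of ferrochrome.
Minimise 0.4x1 + 0.49x2 + 0.6x3 + 3.27x4 with:
  9x1 + 8x2 + 7x3 + 3x4 ≥ 7   (manganese)
  0.53x1 + 0.32x2 + 0.32x3 + 0.39x4 ≤ 0.77   (sulfur)
  4x1 + 3x2 + 3x3 + 29x4 ≥ 17   (silicon)
  x1, x2, x3, x4 ≥ 0.
The minimum-cost mix takes nothing from scrap grade B, steel scrap — only scrap grade C, ferrochrome. The sulfur and silicon requirements are met with equality.
So scrap grade C = 1.137 kg, ferrochrome = 0.4294 kg.
Objective = 0.4·1.137 + 3.27·0.4294 = 1.8589.

$1.86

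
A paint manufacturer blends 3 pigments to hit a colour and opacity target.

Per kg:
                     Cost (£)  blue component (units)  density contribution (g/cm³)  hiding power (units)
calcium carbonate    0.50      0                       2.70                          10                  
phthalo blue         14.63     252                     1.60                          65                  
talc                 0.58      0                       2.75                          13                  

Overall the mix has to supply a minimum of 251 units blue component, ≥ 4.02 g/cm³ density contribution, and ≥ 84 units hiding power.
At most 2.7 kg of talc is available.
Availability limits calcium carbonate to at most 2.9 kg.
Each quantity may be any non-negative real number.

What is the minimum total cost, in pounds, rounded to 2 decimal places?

This is a linear program. Let x1 = kg of calcium carbonate, x2 = kg of phthalo blue, x3 = kg of talc.
Minimize 0.5x1 + 14.63x2 + 0.58x3 subject to:
  252x2 ≥ 251   (blue component)
  2.7x1 + 1.6x2 + 2.75x3 ≥ 4.02   (density contribution)
  10x1 + 65x2 + 13x3 ≥ 84   (hiding power)
  x3 ≤ 2.7
  x1 ≤ 2.9
  x1, x2, x3 ≥ 0.
At the optimum only phthalo blue, talc are positive (calcium carbonate = 0). There the blue component and hiding power constraints are tight.
That vertex is x2 = 0.996, x3 = 1.481.
Hence cost = 14.63·0.996 + 0.58·1.481 = £15.4305.

£15.43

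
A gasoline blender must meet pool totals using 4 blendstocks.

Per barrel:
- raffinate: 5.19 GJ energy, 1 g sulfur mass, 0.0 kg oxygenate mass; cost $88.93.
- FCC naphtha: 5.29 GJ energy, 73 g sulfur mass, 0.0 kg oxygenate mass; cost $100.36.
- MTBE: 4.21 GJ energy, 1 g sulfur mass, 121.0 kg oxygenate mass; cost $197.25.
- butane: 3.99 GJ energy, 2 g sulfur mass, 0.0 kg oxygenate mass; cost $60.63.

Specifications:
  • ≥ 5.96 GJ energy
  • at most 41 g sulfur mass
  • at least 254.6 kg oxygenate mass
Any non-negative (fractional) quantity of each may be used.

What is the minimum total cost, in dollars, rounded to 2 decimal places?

$415.04

Treat it as an LP. Let x1 = barrels of raffinate, x2 = barrels of FCC naphtha, x3 = barrels of MTBE, x4 = barrels of butane.
Minimise 88.93x1 + 100.36x2 + 197.25x3 + 60.63x4 subject to:
  5.19x1 + 5.29x2 + 4.21x3 + 3.99x4 ≥ 5.96   (energy)
  1x1 + 73x2 + 1x3 + 2x4 ≤ 41   (sulfur mass)
  121x3 ≥ 254.6   (oxygenate mass)
  x1, x2, x3, x4 ≥ 0.
The minimum-cost mix takes nothing from raffinate, FCC naphtha, butane — only MTBE. The oxygenate mass requirement is met with equality.
Optimal quantities: MTBE = 2.10413 barrels.
Cost = 197.25·2.10413 = 415.0396.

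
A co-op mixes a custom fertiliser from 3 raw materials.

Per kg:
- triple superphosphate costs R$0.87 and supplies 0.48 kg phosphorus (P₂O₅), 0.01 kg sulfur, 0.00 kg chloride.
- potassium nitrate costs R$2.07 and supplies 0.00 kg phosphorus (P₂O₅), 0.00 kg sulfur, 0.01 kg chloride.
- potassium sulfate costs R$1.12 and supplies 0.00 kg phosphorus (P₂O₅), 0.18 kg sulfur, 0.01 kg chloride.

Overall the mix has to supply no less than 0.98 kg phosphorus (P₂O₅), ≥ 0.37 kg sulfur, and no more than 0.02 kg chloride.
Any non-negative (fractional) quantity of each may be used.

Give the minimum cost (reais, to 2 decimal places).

Set it up as a linear program. Let x1 = kg of triple superphosphate, x2 = kg of potassium nitrate, x3 = kg of potassium sulfate.
min 0.87x1 + 2.07x2 + 1.12x3 subject to:
  0.48x1 ≥ 0.98   (phosphorus (P₂O₅))
  0.01x1 + 0.18x3 ≥ 0.37   (sulfur)
  0.01x2 + 0.01x3 ≤ 0.02   (chloride)
  x1, x2, x3 ≥ 0.
The minimum-cost mix takes nothing from potassium nitrate — only triple superphosphate, potassium sulfate. The phosphorus (P₂O₅) and sulfur requirements are met with equality.
So triple superphosphate = 2.042 kg, potassium sulfate = 1.942 kg.
Total cost: 0.87·2.042 + 1.12·1.942 = 3.9516.

R$3.95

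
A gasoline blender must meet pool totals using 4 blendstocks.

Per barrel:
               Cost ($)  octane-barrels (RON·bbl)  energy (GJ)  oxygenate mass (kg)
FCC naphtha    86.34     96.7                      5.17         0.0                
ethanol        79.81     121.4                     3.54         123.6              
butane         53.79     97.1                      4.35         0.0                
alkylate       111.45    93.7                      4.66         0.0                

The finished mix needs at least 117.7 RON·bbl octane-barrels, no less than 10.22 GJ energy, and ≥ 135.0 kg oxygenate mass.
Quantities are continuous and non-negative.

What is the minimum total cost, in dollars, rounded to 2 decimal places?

$165.74

This is a linear program. Let x1 = barrels of FCC naphtha, x2 = barrels of ethanol, x3 = barrels of butane, x4 = barrels of alkylate.
Minimise 86.34x1 + 79.81x2 + 53.79x3 + 111.45x4 with:
  96.7x1 + 121.4x2 + 97.1x3 + 93.7x4 ≥ 117.7   (octane-barrels)
  5.17x1 + 3.54x2 + 4.35x3 + 4.66x4 ≥ 10.22   (energy)
  123.6x2 ≥ 135   (oxygenate mass)
  x1, x2, x3, x4 ≥ 0.
At the optimum only ethanol, butane are positive (FCC naphtha, alkylate = 0). There the energy and oxygenate mass constraints are tight.
Solving gives x2 = 1.092, x3 = 1.461.
Hence cost = 79.81·1.092 + 53.79·1.461 = $165.7397.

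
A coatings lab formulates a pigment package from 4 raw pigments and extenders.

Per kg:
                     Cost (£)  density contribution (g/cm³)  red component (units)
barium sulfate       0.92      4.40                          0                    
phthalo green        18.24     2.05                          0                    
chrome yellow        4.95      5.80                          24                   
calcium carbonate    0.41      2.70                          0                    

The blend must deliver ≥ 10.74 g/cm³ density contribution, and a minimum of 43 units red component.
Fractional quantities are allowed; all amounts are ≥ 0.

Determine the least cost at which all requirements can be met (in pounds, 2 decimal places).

This is a linear program. Let x1 = kg of barium sulfate, x2 = kg of phthalo green, x3 = kg of chrome yellow, x4 = kg of calcium carbonate.
Minimize 0.92x1 + 18.24x2 + 4.95x3 + 0.41x4 subject to:
  4.4x1 + 2.05x2 + 5.8x3 + 2.7x4 ≥ 10.74   (density contribution)
  24x3 ≥ 43   (red component)
  x1, x2, x3, x4 ≥ 0.
At the optimum only chrome yellow, calcium carbonate are positive (barium sulfate, phthalo green = 0). Binding constraints: density contribution and red component.
Solving gives x3 = 1.792, x4 = 0.129.
Objective = 4.95·1.792 + 0.41·0.129 = 8.9233.

£8.92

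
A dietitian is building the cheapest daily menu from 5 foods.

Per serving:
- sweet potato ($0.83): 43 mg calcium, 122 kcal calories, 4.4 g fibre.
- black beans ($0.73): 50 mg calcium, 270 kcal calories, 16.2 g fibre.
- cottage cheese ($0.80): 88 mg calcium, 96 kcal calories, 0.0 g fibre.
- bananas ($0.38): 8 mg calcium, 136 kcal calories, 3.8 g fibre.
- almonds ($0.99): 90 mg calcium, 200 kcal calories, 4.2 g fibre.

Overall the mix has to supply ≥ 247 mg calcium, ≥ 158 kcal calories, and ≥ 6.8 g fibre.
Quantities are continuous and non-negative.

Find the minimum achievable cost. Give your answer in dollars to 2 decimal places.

Set it up as a linear program. Let x1 = servings of sweet potato, x2 = servings of black beans, x3 = servings of cottage cheese, x4 = servings of bananas, x5 = servings of almonds.
min 0.83x1 + 0.73x2 + 0.8x3 + 0.38x4 + 0.99x5 s.t.:
  43x1 + 50x2 + 88x3 + 8x4 + 90x5 ≥ 247   (calcium)
  122x1 + 270x2 + 96x3 + 136x4 + 200x5 ≥ 158   (calories)
  4.4x1 + 16.2x2 + 3.8x4 + 4.2x5 ≥ 6.8   (fibre)
  x1, x2, x3, x4, x5 ≥ 0.
The minimum-cost mix takes nothing from sweet potato, bananas, almonds — only black beans, cottage cheese. Binding constraints: calcium and fibre.
That vertex is x2 = 0.4198, x3 = 2.568.
Objective = 0.73·0.4198 + 0.8·2.568 = 2.3609.

$2.36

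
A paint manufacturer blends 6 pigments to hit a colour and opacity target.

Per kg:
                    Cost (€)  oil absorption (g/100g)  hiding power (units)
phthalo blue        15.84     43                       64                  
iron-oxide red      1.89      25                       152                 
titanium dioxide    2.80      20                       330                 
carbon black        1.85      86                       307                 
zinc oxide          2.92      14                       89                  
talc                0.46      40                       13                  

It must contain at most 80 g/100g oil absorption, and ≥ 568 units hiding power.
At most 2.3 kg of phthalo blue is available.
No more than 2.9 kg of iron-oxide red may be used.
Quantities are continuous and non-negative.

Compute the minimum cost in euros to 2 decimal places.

This is a linear program. Let x1 = kg of phthalo blue, x2 = kg of iron-oxide red, x3 = kg of titanium dioxide, x4 = kg of carbon black, x5 = kg of zinc oxide, x6 = kg of talc.
Minimise 15.84x1 + 1.89x2 + 2.8x3 + 1.85x4 + 2.92x5 + 0.46x6 s.t.:
  43x1 + 25x2 + 20x3 + 86x4 + 14x5 + 40x6 ≤ 80   (oil absorption)
  64x1 + 152x2 + 330x3 + 307x4 + 89x5 + 13x6 ≥ 568   (hiding power)
  x1 ≤ 2.3
  x2 ≤ 2.9
  x1, x2, x3, x4, x5, x6 ≥ 0.
The minimum-cost mix takes nothing from phthalo blue, iron-oxide red, zinc oxide, talc — only titanium dioxide, carbon black. There the oil absorption and hiding power constraints are tight.
Optimal quantities: titanium dioxide = 1.092 kg, carbon black = 0.6763 kg.
Total cost: 2.8·1.092 + 1.85·0.6763 = 4.3088.

€4.31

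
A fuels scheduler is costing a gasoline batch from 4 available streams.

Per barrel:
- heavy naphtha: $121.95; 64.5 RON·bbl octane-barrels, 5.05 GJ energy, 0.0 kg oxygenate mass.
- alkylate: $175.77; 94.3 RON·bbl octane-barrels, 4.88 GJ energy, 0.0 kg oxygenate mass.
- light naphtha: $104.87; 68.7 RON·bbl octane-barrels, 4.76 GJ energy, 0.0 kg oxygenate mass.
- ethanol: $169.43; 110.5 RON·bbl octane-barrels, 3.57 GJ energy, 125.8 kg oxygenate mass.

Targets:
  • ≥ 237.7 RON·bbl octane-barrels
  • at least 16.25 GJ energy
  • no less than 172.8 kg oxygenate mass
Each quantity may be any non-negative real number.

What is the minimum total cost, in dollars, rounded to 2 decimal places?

$482.70

Set it up as a linear program. Let x1 = barrels of heavy naphtha, x2 = barrels of alkylate, x3 = barrels of light naphtha, x4 = barrels of ethanol.
min 121.95x1 + 175.77x2 + 104.87x3 + 169.43x4 subject to:
  64.5x1 + 94.3x2 + 68.7x3 + 110.5x4 ≥ 237.7   (octane-barrels)
  5.05x1 + 4.88x2 + 4.76x3 + 3.57x4 ≥ 16.25   (energy)
  125.8x4 ≥ 172.8   (oxygenate mass)
  x1, x2, x3, x4 ≥ 0.
At the optimum only light naphtha, ethanol are positive (heavy naphtha, alkylate = 0). There the energy and oxygenate mass constraints are tight.
Solving gives x3 = 2.383659, x4 = 1.373609.
Objective = 104.87·2.383659 + 169.43·1.373609 = 482.7049.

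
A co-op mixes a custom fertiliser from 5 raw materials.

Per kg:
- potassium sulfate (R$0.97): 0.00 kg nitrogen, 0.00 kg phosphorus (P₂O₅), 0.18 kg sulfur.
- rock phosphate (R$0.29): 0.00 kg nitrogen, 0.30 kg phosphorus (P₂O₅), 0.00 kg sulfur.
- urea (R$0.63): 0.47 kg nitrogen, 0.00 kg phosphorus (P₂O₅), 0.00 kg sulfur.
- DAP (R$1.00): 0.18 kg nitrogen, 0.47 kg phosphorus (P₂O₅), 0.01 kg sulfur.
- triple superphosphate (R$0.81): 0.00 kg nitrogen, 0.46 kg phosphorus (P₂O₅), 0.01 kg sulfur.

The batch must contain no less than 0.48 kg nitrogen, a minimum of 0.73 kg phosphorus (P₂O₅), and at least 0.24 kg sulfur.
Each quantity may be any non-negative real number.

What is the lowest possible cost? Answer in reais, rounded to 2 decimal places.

Treat it as an LP. Let x1 = kg of potassium sulfate, x2 = kg of rock phosphate, x3 = kg of urea, x4 = kg of DAP, x5 = kg of triple superphosphate.
Minimize 0.97x1 + 0.29x2 + 0.63x3 + 1x4 + 0.81x5 subject to:
  0.47x3 + 0.18x4 ≥ 0.48   (nitrogen)
  0.3x2 + 0.47x4 + 0.46x5 ≥ 0.73   (phosphorus (P₂O₅))
  0.18x1 + 0.01x4 + 0.01x5 ≥ 0.24   (sulfur)
  x1, x2, x3, x4, x5 ≥ 0.
The cheapest feasible vertex uses only potassium sulfate, rock phosphate, urea; DAP, triple superphosphate are not used. The nitrogen, phosphorus (P₂O₅), sulfur requirements are met with equality.
So potassium sulfate = 1.333 kg, rock phosphate = 2.433 kg, urea = 1.021 kg.
Cost = 0.97·1.333 + 0.29·2.433 + 0.63·1.021 = 2.6418.

R$2.64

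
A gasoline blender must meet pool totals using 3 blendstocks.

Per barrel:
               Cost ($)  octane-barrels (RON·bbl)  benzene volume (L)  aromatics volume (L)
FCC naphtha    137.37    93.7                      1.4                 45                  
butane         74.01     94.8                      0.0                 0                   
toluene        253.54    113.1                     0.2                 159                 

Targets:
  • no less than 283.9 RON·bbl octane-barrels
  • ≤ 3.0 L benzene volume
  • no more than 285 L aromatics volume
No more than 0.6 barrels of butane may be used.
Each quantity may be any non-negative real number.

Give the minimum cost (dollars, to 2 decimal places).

$400.31

Let x1 = barrels of FCC naphtha, x2 = barrels of butane, x3 = barrels of toluene.
min 137.37x1 + 74.01x2 + 253.54x3 s.t.:
  93.7x1 + 94.8x2 + 113.1x3 ≥ 283.9   (octane-barrels)
  1.4x1 + 0.2x3 ≤ 3   (benzene volume)
  45x1 + 159x3 ≤ 285   (aromatics volume)
  x2 ≤ 0.6
  x1, x2, x3 ≥ 0.
All 3 inputs are positive at the optimum. There the octane-barrels, benzene volume, the butane cap constraints are tight.
Solving gives x1 = 2.1053, x2 = 0.6, x3 = 0.26309.
Total cost: 137.37·2.1053 + 74.01·0.6 + 253.54·0.26309 = 400.3149.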